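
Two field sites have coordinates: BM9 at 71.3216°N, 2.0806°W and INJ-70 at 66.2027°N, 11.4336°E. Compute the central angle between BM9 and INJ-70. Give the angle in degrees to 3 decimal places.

Δφ = -5.1189°,  Δλ = 13.5142°
a = sin²(Δφ/2) + cos φ₁ cos φ₂ sin²(Δλ/2) = 0.003783
c = 2·arcsin(√a) = 0.123092 rad = 7.0527°

7.053°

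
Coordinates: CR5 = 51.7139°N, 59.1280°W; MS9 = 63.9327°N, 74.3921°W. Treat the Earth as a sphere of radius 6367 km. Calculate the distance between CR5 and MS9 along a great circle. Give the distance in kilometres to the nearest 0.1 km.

1621.6 km

Δφ = 12.2188°,  Δλ = -15.2641°
a = sin²(Δφ/2) + cos φ₁ cos φ₂ sin²(Δλ/2) = 0.016129
c = 2·arcsin(√a) = 0.254689 rad = 14.5926°
d = R·c = 6367 × 0.254689 = 1621.6 km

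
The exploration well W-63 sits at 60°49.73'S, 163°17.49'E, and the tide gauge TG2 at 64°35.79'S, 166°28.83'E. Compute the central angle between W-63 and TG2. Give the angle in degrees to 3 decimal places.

4.040°

W-63: φ = -60.82883°, λ = +163.29150°
TG2: φ = -64.59650°, λ = +166.48050°
Δφ = -3.7677°,  Δλ = 3.1890°
a = sin²(Δφ/2) + cos φ₁ cos φ₂ sin²(Δλ/2) = 0.001243
c = 2·arcsin(√a) = 0.070514 rad = 4.0402°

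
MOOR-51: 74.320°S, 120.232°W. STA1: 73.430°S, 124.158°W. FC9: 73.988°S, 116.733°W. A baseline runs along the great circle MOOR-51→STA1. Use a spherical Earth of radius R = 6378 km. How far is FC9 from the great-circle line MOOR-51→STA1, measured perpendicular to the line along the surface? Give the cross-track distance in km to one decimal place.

92.0 km

δ₁₃ = central angle MOOR-51→FC9 = 0.017650 rad  (haversine)
θ₁₃ = bearing MOOR-51→FC9 = 72.527°,  θ₁₂ = bearing MOOR-51→STA1 = 307.325°
dₓₜ = R·arcsin(sin δ₁₃ · sin(θ₁₃ − θ₁₂)) = 6378·arcsin(0.01765·sin(-234.799°)) = 91.984 km
|dₓₜ| = 91.984 km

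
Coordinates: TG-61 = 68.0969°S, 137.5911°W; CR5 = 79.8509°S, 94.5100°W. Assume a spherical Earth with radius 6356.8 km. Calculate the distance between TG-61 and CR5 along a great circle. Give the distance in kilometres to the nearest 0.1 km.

1774.1 km

Δφ = -11.7540°,  Δλ = 43.0811°
a = sin²(Δφ/2) + cos φ₁ cos φ₂ sin²(Δλ/2) = 0.019346
c = 2·arcsin(√a) = 0.279082 rad = 15.9902°
d = R·c = 6356.8 × 0.279082 = 1774.1 km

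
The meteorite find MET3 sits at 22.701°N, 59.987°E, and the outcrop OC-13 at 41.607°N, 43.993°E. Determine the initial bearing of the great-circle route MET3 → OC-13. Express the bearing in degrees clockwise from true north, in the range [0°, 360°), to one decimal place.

328.4°

Δλ = -15.9940°
y = sin Δλ · cos φ₂ = -0.206023
x = cos φ₁ sin φ₂ − sin φ₁ cos φ₂ cos Δλ = 0.335187
θ = atan2(y, x) = -31.5771° → 328.4229° (mod 360°)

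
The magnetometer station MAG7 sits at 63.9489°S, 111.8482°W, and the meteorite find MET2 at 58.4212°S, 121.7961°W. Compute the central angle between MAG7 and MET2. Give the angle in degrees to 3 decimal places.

7.301°

Δφ = 5.5277°,  Δλ = -9.9479°
a = sin²(Δφ/2) + cos φ₁ cos φ₂ sin²(Δλ/2) = 0.004054
c = 2·arcsin(√a) = 0.127428 rad = 7.3011°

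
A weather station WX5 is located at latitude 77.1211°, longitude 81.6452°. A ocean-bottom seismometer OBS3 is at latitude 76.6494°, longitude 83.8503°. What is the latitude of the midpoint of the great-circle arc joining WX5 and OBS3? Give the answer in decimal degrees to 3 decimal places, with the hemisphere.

Bx = cos φ₂ cos Δλ = 0.230738,  By = cos φ₂ sin Δλ = 0.008885
φₘ = atan2(sin φ₁ + sin φ₂, √((cos φ₁ + Bx)² + By²)) = 76.88759°
λₘ = λ₁ + atan2(By, cos φ₁ + Bx) = 82.76723°

76.888°N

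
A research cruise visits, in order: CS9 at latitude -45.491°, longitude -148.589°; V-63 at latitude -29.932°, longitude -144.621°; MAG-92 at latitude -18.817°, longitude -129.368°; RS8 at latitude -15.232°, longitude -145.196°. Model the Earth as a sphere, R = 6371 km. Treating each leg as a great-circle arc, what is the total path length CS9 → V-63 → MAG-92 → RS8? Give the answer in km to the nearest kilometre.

5468 km

CS9→V-63: c = 0.276933 rad, d = 1764.34 km
V-63→MAG-92: c = 0.309959 rad, d = 1974.75 km
MAG-92→RS8: c = 0.271331 rad, d = 1728.65 km
Total = 1764.34 + 1974.75 + 1728.65 = 5467.74 km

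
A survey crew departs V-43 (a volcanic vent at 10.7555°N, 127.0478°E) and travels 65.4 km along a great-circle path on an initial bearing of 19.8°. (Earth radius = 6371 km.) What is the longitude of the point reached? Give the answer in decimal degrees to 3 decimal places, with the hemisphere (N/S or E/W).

δ = d/R = 65.4/6371 = 0.010265 rad
φ₂ = arcsin(sin φ₁ cos δ + cos φ₁ sin δ cos θ)
   = arcsin(0.18662·0.99995 + 0.98243·0.01027·0.94088) = 11.30882°
λ₂ = λ₁ + atan2(sin θ sin δ cos φ₁, cos δ − sin φ₁ sin φ₂) = 127.25097°

127.251°E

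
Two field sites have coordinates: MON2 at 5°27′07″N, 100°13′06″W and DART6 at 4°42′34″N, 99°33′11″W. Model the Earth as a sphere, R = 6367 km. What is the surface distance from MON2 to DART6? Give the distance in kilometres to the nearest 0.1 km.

110.6 km

MON2: φ = +5.45194°, λ = -100.21833°
DART6: φ = +4.70944°, λ = -99.55306°
Δφ = -0.7425°,  Δλ = 0.6653°
a = sin²(Δφ/2) + cos φ₁ cos φ₂ sin²(Δλ/2) = 0.000075
c = 2·arcsin(√a) = 0.017370 rad = 0.9952°
d = R·c = 6367 × 0.017370 = 110.6 km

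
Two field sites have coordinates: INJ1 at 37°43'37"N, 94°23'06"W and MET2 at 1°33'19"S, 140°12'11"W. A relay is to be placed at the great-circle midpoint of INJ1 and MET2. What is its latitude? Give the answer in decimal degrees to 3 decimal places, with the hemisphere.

19.500°N

INJ1: φ = +37.72694°, λ = -94.38500°
MET2: φ = -1.55528°, λ = -140.20306°
Bx = cos φ₂ cos Δλ = 0.696682,  By = cos φ₂ sin Δλ = -0.716866
φₘ = atan2(sin φ₁ + sin φ₂, √((cos φ₁ + Bx)² + By²)) = 19.49968°
λₘ = λ₁ + atan2(By, cos φ₁ + Bx) = -120.11388°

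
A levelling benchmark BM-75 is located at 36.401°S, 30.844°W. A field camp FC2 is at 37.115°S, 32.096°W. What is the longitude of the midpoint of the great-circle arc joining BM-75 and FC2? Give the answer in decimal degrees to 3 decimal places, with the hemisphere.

31.467°W

Bx = cos φ₂ cos Δλ = 0.797236,  By = cos φ₂ sin Δλ = -0.017424
φₘ = atan2(sin φ₁ + sin φ₂, √((cos φ₁ + Bx)² + By²)) = -36.75964°
λₘ = λ₁ + atan2(By, cos φ₁ + Bx) = -31.46709°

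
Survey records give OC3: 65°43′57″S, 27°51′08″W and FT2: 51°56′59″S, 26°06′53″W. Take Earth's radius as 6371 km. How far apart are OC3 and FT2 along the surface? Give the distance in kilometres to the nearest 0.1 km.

1535.7 km

OC3: φ = -65.73250°, λ = -27.85222°
FT2: φ = -51.94972°, λ = -26.11472°
Δφ = 13.7828°,  Δλ = 1.7375°
a = sin²(Δφ/2) + cos φ₁ cos φ₂ sin²(Δλ/2) = 0.014455
c = 2·arcsin(√a) = 0.241043 rad = 13.8108°
d = R·c = 6371 × 0.241043 = 1535.7 km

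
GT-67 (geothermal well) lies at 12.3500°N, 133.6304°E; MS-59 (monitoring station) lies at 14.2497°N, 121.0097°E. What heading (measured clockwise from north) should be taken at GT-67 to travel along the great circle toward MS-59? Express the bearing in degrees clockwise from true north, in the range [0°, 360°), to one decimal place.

Δλ = -12.6207°
y = sin Δλ · cos φ₂ = -0.211773
x = cos φ₁ sin φ₂ − sin φ₁ cos φ₂ cos Δλ = 0.038159
θ = atan2(y, x) = -79.7856° → 280.2144° (mod 360°)

280.2°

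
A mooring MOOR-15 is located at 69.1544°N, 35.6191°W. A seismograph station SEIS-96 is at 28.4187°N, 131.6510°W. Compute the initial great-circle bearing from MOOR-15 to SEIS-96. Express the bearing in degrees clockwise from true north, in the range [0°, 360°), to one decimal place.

Δλ = -96.0319°
y = sin Δλ · cos φ₂ = -0.874624
x = cos φ₁ sin φ₂ − sin φ₁ cos φ₂ cos Δλ = 0.255723
θ = atan2(y, x) = -73.7021° → 286.2979° (mod 360°)

286.3°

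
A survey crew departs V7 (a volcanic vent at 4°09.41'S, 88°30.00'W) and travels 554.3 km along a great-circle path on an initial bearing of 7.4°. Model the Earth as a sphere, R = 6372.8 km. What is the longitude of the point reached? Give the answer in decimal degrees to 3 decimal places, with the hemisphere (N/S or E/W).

V7: φ = -4.15683°, λ = -88.50000°
δ = d/R = 554.3/6372.8 = 0.086979 rad
φ₂ = arcsin(sin φ₁ cos δ + cos φ₁ sin δ cos θ)
   = arcsin(-0.07249·0.99622 + 0.99737·0.08687·0.99167) = 0.78535°
λ₂ = λ₁ + atan2(sin θ sin δ cos φ₁, cos δ − sin φ₁ sin φ₂) = -87.85888°

87.859°W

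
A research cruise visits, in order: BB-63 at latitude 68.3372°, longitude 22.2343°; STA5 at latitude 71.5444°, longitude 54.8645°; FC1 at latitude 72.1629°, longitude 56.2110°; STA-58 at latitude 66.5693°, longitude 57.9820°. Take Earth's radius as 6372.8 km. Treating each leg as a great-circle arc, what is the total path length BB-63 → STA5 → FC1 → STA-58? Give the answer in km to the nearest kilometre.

1986 km

BB-63→STA5: c = 0.200387 rad, d = 1277.03 km
STA5→FC1: c = 0.013042 rad, d = 83.11 km
FC1→STA-58: c = 0.098222 rad, d = 625.95 km
Total = 1277.03 + 83.11 + 625.95 = 1986.09 km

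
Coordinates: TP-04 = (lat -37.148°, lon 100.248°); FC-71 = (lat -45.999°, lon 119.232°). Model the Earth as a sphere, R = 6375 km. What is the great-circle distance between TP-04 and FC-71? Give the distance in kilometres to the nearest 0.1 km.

1854.7 km

Δφ = -8.8510°,  Δλ = 18.9840°
a = sin²(Δφ/2) + cos φ₁ cos φ₂ sin²(Δλ/2) = 0.021012
c = 2·arcsin(√a) = 0.290937 rad = 16.6695°
d = R·c = 6375 × 0.290937 = 1854.7 km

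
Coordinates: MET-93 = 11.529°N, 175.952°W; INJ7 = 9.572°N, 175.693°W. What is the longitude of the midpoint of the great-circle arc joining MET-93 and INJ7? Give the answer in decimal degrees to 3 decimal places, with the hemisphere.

Bx = cos φ₂ cos Δλ = 0.986067,  By = cos φ₂ sin Δλ = 0.004457
φₘ = atan2(sin φ₁ + sin φ₂, √((cos φ₁ + Bx)² + By²)) = 10.55053°
λₘ = λ₁ + atan2(By, cos φ₁ + Bx) = -175.82209°

175.822°W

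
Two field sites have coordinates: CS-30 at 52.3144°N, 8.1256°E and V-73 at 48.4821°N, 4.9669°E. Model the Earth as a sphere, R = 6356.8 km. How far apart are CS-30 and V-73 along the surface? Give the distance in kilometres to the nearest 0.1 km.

Δφ = -3.8323°,  Δλ = -3.1587°
a = sin²(Δφ/2) + cos φ₁ cos φ₂ sin²(Δλ/2) = 0.001426
c = 2·arcsin(√a) = 0.075539 rad = 4.3280°
d = R·c = 6356.8 × 0.075539 = 480.2 km

480.2 km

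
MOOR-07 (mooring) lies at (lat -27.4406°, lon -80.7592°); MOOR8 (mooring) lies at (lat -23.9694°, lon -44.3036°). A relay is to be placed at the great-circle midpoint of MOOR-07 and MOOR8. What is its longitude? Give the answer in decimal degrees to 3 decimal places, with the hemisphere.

Bx = cos φ₂ cos Δλ = 0.734955,  By = cos φ₂ sin Δλ = 0.542957
φₘ = atan2(sin φ₁ + sin φ₂, √((cos φ₁ + Bx)² + By²)) = -26.87591°
λₘ = λ₁ + atan2(By, cos φ₁ + Bx) = -62.25618°

62.256°W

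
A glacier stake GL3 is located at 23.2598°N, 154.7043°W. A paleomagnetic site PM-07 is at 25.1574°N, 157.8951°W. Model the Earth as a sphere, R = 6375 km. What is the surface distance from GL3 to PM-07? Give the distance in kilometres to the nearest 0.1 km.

386.5 km

Δφ = 1.8976°,  Δλ = -3.1908°
a = sin²(Δφ/2) + cos φ₁ cos φ₂ sin²(Δλ/2) = 0.000919
c = 2·arcsin(√a) = 0.060632 rad = 3.4740°
d = R·c = 6375 × 0.060632 = 386.5 km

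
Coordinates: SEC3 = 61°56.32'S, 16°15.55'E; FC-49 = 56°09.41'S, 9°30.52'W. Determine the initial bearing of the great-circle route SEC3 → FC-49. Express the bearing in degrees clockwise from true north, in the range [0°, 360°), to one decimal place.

282.1°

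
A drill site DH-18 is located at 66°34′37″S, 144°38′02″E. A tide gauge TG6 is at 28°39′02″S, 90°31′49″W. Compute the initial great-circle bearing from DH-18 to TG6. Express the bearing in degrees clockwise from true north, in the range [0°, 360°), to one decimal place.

132.1°

DH-18: φ = -66.57694°, λ = +144.63389°
TG6: φ = -28.65056°, λ = -90.53028°
Δλ = 124.8358°
y = sin Δλ · cos φ₂ = 0.720295
x = cos φ₁ sin φ₂ − sin φ₁ cos φ₂ cos Δλ = -0.650574
θ = atan2(y, x) = 132.0885° → 132.0885° (mod 360°)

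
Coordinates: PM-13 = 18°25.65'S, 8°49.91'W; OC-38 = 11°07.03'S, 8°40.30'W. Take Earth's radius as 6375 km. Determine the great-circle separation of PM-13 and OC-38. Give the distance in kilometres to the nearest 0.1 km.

PM-13: φ = -18.42750°, λ = -8.83183°
OC-38: φ = -11.11717°, λ = -8.67167°
Δφ = 7.3103°,  Δλ = 0.1602°
a = sin²(Δφ/2) + cos φ₁ cos φ₂ sin²(Δλ/2) = 0.004066
c = 2·arcsin(√a) = 0.127618 rad = 7.3120°
d = R·c = 6375 × 0.127618 = 813.6 km

813.6 km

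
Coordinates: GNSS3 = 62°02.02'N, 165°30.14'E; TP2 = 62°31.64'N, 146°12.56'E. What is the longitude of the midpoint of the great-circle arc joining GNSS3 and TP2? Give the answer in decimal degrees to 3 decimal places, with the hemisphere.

155.936°E

GNSS3: φ = +62.03367°, λ = +165.50233°
TP2: φ = +62.52733°, λ = +146.20933°
Bx = cos φ₂ cos Δλ = 0.435418,  By = cos φ₂ sin Δλ = -0.152421
φₘ = atan2(sin φ₁ + sin φ₂, √((cos φ₁ + Bx)² + By²)) = 62.61508°
λₘ = λ₁ + atan2(By, cos φ₁ + Bx) = 155.93568°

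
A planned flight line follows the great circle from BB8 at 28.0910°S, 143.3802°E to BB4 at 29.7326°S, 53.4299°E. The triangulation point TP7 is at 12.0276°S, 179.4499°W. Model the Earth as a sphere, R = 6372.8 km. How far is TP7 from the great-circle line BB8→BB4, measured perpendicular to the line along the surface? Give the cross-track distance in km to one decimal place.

δ₁₃ = central angle BB8→TP7 = 0.667019 rad  (haversine)
θ₁₃ = bearing BB8→TP7 = 72.780°,  θ₁₂ = bearing BB8→BB4 = 243.277°
dₓₜ = R·arcsin(sin δ₁₃ · sin(θ₁₃ − θ₁₂)) = 6372.8·arcsin(0.61865·sin(-170.496°)) = -652.081 km
|dₓₜ| = 652.081 km

652.1 km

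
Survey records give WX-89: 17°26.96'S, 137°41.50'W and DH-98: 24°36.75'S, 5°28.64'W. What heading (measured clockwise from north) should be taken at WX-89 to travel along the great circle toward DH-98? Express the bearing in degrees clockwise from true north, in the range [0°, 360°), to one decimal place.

WX-89: φ = -17.44933°, λ = -137.69167°
DH-98: φ = -24.61250°, λ = -5.47733°
Δλ = 132.2143°
y = sin Δλ · cos φ₂ = 0.673346
x = cos φ₁ sin φ₂ − sin φ₁ cos φ₂ cos Δλ = -0.580488
θ = atan2(y, x) = 130.7644° → 130.7644° (mod 360°)

130.8°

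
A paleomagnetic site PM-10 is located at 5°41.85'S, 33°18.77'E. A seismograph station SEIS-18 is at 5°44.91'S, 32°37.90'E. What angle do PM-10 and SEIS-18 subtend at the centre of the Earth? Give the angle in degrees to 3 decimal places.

PM-10: φ = -5.69750°, λ = +33.31283°
SEIS-18: φ = -5.74850°, λ = +32.63167°
Δφ = -0.0510°,  Δλ = -0.6812°
a = sin²(Δφ/2) + cos φ₁ cos φ₂ sin²(Δλ/2) = 0.000035
c = 2·arcsin(√a) = 0.011863 rad = 0.6797°

0.680°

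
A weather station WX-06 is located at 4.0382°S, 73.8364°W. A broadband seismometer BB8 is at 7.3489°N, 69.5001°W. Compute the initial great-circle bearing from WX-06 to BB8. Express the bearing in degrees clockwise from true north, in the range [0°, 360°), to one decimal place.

20.8°

Δλ = 4.3363°
y = sin Δλ · cos φ₂ = 0.074989
x = cos φ₁ sin φ₂ − sin φ₁ cos φ₂ cos Δλ = 0.197237
θ = atan2(y, x) = 20.8168° → 20.8168° (mod 360°)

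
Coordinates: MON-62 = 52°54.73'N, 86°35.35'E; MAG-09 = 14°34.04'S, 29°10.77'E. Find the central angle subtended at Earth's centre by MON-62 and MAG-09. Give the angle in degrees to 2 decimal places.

83.47°

MON-62: φ = +52.91217°, λ = +86.58917°
MAG-09: φ = -14.56733°, λ = +29.17950°
Δφ = -67.4795°,  Δλ = -57.4097°
a = sin²(Δφ/2) + cos φ₁ cos φ₂ sin²(Δλ/2) = 0.443133
c = 2·arcsin(√a) = 1.456816 rad = 83.4694°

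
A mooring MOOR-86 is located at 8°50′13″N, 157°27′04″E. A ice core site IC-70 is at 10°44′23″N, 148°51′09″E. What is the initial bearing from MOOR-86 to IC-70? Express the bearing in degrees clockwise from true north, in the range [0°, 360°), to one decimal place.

283.4°

MOOR-86: φ = +8.83694°, λ = +157.45111°
IC-70: φ = +10.73972°, λ = +148.85250°
Δλ = -8.5986°
y = sin Δλ · cos φ₂ = -0.146893
x = cos φ₁ sin φ₂ − sin φ₁ cos φ₂ cos Δλ = 0.034900
θ = atan2(y, x) = -76.6349° → 283.3651° (mod 360°)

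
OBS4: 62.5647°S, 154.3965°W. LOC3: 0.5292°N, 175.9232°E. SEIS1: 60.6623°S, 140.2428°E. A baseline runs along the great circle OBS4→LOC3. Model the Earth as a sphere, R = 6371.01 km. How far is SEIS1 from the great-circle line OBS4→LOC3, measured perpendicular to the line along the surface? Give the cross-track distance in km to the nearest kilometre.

δ₁₃ = central angle OBS4→SEIS1 = 0.520003 rad  (haversine)
θ₁₃ = bearing OBS4→SEIS1 = 243.673°,  θ₁₂ = bearing OBS4→LOC3 = 327.436°
dₓₜ = R·arcsin(sin δ₁₃ · sin(θ₁₃ − θ₁₂)) = 6371.01·arcsin(0.49688·sin(-83.763°)) = -3291.378 km
|dₓₜ| = 3291.378 km

3291 km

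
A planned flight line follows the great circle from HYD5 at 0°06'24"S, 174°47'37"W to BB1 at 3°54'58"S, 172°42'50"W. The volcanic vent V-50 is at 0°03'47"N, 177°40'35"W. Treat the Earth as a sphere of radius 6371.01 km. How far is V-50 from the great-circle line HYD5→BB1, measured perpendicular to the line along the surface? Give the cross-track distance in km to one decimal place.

272.4 km

HYD5: φ = -0.10667°, λ = -174.79361°
BB1: φ = -3.91611°, λ = -172.71389°
V-50: φ = +0.06306°, λ = -177.67639°
δ₁₃ = central angle HYD5→V-50 = 0.050401 rad  (haversine)
θ₁₃ = bearing HYD5→V-50 = 273.368°,  θ₁₂ = bearing HYD5→BB1 = 151.412°
dₓₜ = R·arcsin(sin δ₁₃ · sin(θ₁₃ − θ₁₂)) = 6371.01·arcsin(0.05038·sin(121.956°)) = 272.412 km
|dₓₜ| = 272.412 km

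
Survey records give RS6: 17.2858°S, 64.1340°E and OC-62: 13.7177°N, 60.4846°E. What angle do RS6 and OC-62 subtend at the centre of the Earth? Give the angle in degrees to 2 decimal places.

Δφ = 31.0035°,  Δλ = -3.6494°
a = sin²(Δφ/2) + cos φ₁ cos φ₂ sin²(Δλ/2) = 0.072373
c = 2·arcsin(√a) = 0.544754 rad = 31.2121°

31.21°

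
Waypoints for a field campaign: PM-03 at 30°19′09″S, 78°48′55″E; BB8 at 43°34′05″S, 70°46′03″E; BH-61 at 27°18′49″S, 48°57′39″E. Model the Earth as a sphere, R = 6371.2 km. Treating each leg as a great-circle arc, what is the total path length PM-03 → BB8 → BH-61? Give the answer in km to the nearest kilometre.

PM-03: φ = -30.31917°, λ = +78.81528°
BB8: φ = -43.56806°, λ = +70.76750°
BH-61: φ = -27.31361°, λ = +48.96083°
PM-03→BB8: c = 0.256736 rad, d = 1635.71 km
BB8→BH-61: c = 0.417855 rad, d = 2662.24 km
Total = 1635.71 + 2662.24 = 4297.95 km

4298 km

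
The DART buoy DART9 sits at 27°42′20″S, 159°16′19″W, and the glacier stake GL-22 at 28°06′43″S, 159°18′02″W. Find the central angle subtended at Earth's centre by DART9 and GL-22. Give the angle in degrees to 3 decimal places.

0.407°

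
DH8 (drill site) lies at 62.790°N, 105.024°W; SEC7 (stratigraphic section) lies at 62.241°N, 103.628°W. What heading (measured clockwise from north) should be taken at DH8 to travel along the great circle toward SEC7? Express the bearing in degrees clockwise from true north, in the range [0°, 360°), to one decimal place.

129.8°

Δλ = 1.3960°
y = sin Δλ · cos φ₂ = 0.011347
x = cos φ₁ sin φ₂ − sin φ₁ cos φ₂ cos Δλ = -0.009459
θ = atan2(y, x) = 129.8147° → 129.8147° (mod 360°)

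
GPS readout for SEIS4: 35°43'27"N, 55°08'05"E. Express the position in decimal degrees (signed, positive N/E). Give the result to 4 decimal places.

+35.7242°, +55.1347°

lat: 35.7242° N → +35.7242°
lon: 55.1347° E → +55.1347°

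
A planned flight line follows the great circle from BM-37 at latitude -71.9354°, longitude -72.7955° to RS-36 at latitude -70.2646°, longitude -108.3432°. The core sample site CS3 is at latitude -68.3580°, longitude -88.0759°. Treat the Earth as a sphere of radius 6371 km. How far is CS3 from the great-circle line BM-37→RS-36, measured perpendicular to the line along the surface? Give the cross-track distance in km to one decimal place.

410.6 km

δ₁₃ = central angle BM-37→CS3 = 0.109522 rad  (haversine)
θ₁₃ = bearing BM-37→CS3 = 297.223°,  θ₁₂ = bearing BM-37→RS-36 = 261.120°
dₓₜ = R·arcsin(sin δ₁₃ · sin(θ₁₃ − θ₁₂)) = 6371·arcsin(0.10930·sin(36.103°)) = 410.616 km
|dₓₜ| = 410.616 km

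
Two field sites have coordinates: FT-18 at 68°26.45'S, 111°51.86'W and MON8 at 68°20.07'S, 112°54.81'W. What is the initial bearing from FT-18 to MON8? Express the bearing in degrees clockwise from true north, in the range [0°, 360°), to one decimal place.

FT-18: φ = -68.44083°, λ = -111.86433°
MON8: φ = -68.33450°, λ = -112.91350°
Δλ = -1.0492°
y = sin Δλ · cos φ₂ = -0.006760
x = cos φ₁ sin φ₂ − sin φ₁ cos φ₂ cos Δλ = 0.001798
θ = atan2(y, x) = -75.1030° → 284.8970° (mod 360°)

284.9°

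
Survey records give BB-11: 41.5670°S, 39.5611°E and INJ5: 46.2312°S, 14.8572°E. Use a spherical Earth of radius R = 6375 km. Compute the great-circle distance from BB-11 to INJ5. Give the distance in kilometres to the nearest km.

Δφ = -4.6642°,  Δλ = -24.7039°
a = sin²(Δφ/2) + cos φ₁ cos φ₂ sin²(Δλ/2) = 0.025339
c = 2·arcsin(√a) = 0.319726 rad = 18.3189°
d = R·c = 6375 × 0.319726 = 2038.3 km

2038 km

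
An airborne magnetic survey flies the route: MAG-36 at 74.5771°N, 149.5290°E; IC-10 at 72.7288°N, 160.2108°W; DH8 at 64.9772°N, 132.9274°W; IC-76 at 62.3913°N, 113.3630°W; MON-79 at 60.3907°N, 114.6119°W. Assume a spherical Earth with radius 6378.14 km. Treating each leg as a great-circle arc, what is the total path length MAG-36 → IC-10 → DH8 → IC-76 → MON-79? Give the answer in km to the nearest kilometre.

4149 km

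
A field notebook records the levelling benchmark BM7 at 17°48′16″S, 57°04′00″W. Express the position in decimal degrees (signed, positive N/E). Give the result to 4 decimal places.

-17.8044°, -57.0667°

lat: 17.8044° S → -17.8044°
lon: 57.0667° W → -57.0667°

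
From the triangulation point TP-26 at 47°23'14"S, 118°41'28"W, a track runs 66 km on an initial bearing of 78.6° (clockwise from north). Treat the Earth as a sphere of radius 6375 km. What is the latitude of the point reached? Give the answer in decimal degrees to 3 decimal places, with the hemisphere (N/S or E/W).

TP-26: φ = -47.38722°, λ = -118.69111°
δ = d/R = 66/6375 = 0.010353 rad
φ₂ = arcsin(sin φ₁ cos δ + cos φ₁ sin δ cos θ)
   = arcsin(-0.73595·0.99995 + 0.67704·0.01035·0.19766) = -47.26678°
λ₂ = λ₁ + atan2(sin θ sin δ cos φ₁, cos δ − sin φ₁ sin φ₂) = -117.83420°

47.267°S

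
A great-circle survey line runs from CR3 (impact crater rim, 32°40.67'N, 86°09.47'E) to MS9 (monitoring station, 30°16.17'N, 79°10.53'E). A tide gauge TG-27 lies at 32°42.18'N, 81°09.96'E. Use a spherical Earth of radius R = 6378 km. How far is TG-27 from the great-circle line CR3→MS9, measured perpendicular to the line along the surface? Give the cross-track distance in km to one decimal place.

CR3: φ = +32.67783°, λ = +86.15783°
MS9: φ = +30.26950°, λ = +79.17550°
TG-27: φ = +32.70300°, λ = +81.16600°
δ₁₃ = central angle CR3→TG-27 = 0.073318 rad  (haversine)
θ₁₃ = bearing CR3→TG-27 = 271.692°,  θ₁₂ = bearing CR3→MS9 = 249.832°
dₓₜ = R·arcsin(sin δ₁₃ · sin(θ₁₃ − θ₁₂)) = 6378·arcsin(0.07325·sin(21.860°)) = 173.980 km
|dₓₜ| = 173.980 km

174.0 km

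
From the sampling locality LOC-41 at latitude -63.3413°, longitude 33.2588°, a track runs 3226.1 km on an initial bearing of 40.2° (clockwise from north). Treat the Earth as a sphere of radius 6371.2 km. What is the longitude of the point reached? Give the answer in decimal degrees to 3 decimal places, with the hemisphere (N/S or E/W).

56.658°E

δ = d/R = 3226.1/6371.2 = 0.506357 rad
φ₂ = arcsin(sin φ₁ cos δ + cos φ₁ sin δ cos θ)
   = arcsin(-0.89370·0.87452 + 0.44867·0.48499·0.76380) = -37.97707°
λ₂ = λ₁ + atan2(sin θ sin δ cos φ₁, cos δ − sin φ₁ sin φ₂) = 56.65791°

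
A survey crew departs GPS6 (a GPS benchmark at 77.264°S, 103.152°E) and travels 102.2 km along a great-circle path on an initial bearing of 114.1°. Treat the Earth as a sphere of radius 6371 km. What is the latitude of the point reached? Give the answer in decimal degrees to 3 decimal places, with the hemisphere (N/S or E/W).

77.611°S

δ = d/R = 102.2/6371 = 0.016041 rad
φ₂ = arcsin(sin φ₁ cos δ + cos φ₁ sin δ cos θ)
   = arcsin(-0.97540·0.99987 + 0.22046·0.01604·-0.40833) = -77.61133°
λ₂ = λ₁ + atan2(sin θ sin δ cos φ₁, cos δ − sin φ₁ sin φ₂) = 107.06549°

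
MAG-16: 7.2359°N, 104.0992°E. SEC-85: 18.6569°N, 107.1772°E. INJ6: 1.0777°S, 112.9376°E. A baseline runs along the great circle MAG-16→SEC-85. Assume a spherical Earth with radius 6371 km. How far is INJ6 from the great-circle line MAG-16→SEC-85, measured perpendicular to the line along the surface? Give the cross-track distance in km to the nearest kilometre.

1181 km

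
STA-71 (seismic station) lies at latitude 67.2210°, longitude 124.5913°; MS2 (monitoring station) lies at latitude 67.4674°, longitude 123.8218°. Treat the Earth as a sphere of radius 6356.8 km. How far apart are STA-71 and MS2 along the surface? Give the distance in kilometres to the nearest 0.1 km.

42.8 km

Δφ = 0.2464°,  Δλ = -0.7695°
a = sin²(Δφ/2) + cos φ₁ cos φ₂ sin²(Δλ/2) = 0.000011
c = 2·arcsin(√a) = 0.006727 rad = 0.3854°
d = R·c = 6356.8 × 0.006727 = 42.8 km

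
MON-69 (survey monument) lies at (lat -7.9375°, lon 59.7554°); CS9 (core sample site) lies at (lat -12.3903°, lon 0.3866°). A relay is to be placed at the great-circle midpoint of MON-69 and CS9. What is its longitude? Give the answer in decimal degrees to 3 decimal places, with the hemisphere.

30.299°E

Bx = cos φ₂ cos Δλ = 0.497643,  By = cos φ₂ sin Δλ = -0.840423
φₘ = atan2(sin φ₁ + sin φ₂, √((cos φ₁ + Bx)² + By²)) = -11.65976°
λₘ = λ₁ + atan2(By, cos φ₁ + Bx) = 30.29864°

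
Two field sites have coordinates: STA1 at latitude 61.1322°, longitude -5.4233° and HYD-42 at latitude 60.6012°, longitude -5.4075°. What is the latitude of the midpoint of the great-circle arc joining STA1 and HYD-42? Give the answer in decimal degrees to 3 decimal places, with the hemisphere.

60.867°N

Bx = cos φ₂ cos Δλ = 0.490885,  By = cos φ₂ sin Δλ = 0.000135
φₘ = atan2(sin φ₁ + sin φ₂, √((cos φ₁ + Bx)² + By²)) = 60.86670°
λₘ = λ₁ + atan2(By, cos φ₁ + Bx) = -5.41533°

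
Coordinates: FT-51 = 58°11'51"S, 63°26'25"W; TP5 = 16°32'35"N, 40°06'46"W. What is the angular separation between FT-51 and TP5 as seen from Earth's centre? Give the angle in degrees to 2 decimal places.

FT-51: φ = -58.19750°, λ = -63.44028°
TP5: φ = +16.54306°, λ = -40.11278°
Δφ = 74.7406°,  Δλ = 23.3275°
a = sin²(Δφ/2) + cos φ₁ cos φ₂ sin²(Δλ/2) = 0.389052
c = 2·arcsin(√a) = 1.347039 rad = 77.1796°

77.18°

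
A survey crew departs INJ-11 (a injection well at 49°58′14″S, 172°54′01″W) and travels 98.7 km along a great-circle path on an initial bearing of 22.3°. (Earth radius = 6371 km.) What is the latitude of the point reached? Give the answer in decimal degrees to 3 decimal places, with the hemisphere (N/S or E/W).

INJ-11: φ = -49.97056°, λ = -172.90028°
δ = d/R = 98.7/6371 = 0.015492 rad
φ₂ = arcsin(sin φ₁ cos δ + cos φ₁ sin δ cos θ)
   = arcsin(-0.76571·0.99988 + 0.64318·0.01549·0.92521) = -49.14816°
λ₂ = λ₁ + atan2(sin θ sin δ cos φ₁, cos δ − sin φ₁ sin φ₂) = -172.38536°

49.148°S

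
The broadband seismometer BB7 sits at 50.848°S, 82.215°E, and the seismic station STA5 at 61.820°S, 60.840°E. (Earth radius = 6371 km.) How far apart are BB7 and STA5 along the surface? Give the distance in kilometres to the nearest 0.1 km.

Δφ = -10.9720°,  Δλ = -21.3750°
a = sin²(Δφ/2) + cos φ₁ cos φ₂ sin²(Δλ/2) = 0.019394
c = 2·arcsin(√a) = 0.279436 rad = 16.0105°
d = R·c = 6371 × 0.279436 = 1780.3 km

1780.3 km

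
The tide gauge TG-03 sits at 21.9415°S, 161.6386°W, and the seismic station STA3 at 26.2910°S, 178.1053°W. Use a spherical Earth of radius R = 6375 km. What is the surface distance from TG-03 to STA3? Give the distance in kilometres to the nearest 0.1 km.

Δφ = -4.3495°,  Δλ = -16.4667°
a = sin²(Δφ/2) + cos φ₁ cos φ₂ sin²(Δλ/2) = 0.018494
c = 2·arcsin(√a) = 0.272834 rad = 15.6323°
d = R·c = 6375 × 0.272834 = 1739.3 km

1739.3 km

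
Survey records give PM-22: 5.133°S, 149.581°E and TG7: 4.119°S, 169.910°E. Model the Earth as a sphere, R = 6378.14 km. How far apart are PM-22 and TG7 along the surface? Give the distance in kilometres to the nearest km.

2258 km

Δφ = 1.0140°,  Δλ = 20.3290°
a = sin²(Δφ/2) + cos φ₁ cos φ₂ sin²(Δλ/2) = 0.031017
c = 2·arcsin(√a) = 0.354078 rad = 20.2872°
d = R·c = 6378.14 × 0.354078 = 2258.4 km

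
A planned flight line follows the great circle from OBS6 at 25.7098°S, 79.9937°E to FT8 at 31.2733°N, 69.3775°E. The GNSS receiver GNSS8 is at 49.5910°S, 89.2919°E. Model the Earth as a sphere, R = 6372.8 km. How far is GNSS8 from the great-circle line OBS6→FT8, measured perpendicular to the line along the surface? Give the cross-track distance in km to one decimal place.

171.8 km

δ₁₃ = central angle OBS6→GNSS8 = 0.435373 rad  (haversine)
θ₁₃ = bearing OBS6→GNSS8 = 165.621°,  θ₁₂ = bearing OBS6→FT8 = 349.285°
dₓₜ = R·arcsin(sin δ₁₃ · sin(θ₁₃ − θ₁₂)) = 6372.8·arcsin(0.42175·sin(-183.665°)) = 171.811 km
|dₓₜ| = 171.811 km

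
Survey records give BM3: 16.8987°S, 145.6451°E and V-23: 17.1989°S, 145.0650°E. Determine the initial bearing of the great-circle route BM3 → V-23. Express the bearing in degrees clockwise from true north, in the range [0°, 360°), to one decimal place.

Δλ = -0.5801°
y = sin Δλ · cos φ₂ = -0.009672
x = cos φ₁ sin φ₂ − sin φ₁ cos φ₂ cos Δλ = -0.005254
θ = atan2(y, x) = -118.5108° → 241.4892° (mod 360°)

241.5°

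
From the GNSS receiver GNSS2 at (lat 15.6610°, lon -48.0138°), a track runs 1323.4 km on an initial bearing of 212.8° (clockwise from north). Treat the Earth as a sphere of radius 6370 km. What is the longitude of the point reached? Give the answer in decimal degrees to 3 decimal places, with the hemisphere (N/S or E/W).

54.460°W

δ = d/R = 1323.4/6370 = 0.207755 rad
φ₂ = arcsin(sin φ₁ cos δ + cos φ₁ sin δ cos θ)
   = arcsin(0.26995·0.97850 + 0.96288·0.20626·-0.84057) = 5.57786°
λ₂ = λ₁ + atan2(sin θ sin δ cos φ₁, cos δ − sin φ₁ sin φ₂) = -54.45978°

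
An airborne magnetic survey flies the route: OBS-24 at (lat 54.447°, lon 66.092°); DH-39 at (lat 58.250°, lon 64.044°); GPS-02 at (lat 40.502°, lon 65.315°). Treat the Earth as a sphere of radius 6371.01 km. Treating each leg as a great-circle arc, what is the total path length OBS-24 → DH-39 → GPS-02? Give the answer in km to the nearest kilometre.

OBS-24→DH-39: c = 0.069259 rad, d = 441.25 km
DH-39→GPS-02: c = 0.310084 rad, d = 1975.55 km
Total = 441.25 + 1975.55 = 2416.80 km

2417 km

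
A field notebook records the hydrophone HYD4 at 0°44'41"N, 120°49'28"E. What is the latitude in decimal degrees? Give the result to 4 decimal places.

0.7447°N

0° + 44′/60 + 41″/3600 = 0 + 0.73333 + 0.01139 = 0.7447°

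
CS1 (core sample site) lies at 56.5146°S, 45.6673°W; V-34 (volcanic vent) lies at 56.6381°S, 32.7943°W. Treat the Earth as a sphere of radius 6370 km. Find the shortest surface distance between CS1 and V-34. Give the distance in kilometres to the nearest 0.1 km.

Δφ = -0.1235°,  Δλ = 12.8730°
a = sin²(Δφ/2) + cos φ₁ cos φ₂ sin²(Δλ/2) = 0.003814
c = 2·arcsin(√a) = 0.123594 rad = 7.0814°
d = R·c = 6370 × 0.123594 = 787.3 km

787.3 km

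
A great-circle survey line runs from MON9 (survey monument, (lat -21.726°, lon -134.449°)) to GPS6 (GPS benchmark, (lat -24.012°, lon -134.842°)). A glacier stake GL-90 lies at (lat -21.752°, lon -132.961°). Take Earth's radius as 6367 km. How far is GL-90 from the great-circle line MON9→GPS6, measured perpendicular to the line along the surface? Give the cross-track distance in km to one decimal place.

δ₁₃ = central angle MON9→GL-90 = 0.024128 rad  (haversine)
θ₁₃ = bearing MON9→GL-90 = 91.353°,  θ₁₂ = bearing MON9→GPS6 = 188.925°
dₓₜ = R·arcsin(sin δ₁₃ · sin(θ₁₃ − θ₁₂)) = 6367·arcsin(0.02413·sin(-97.572°)) = -152.281 km
|dₓₜ| = 152.281 km

152.3 km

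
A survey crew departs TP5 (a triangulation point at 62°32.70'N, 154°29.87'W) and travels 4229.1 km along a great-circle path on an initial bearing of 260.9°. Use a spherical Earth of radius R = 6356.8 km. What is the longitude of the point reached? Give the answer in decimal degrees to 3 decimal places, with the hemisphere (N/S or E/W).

TP5: φ = +62.54500°, λ = -154.49783°
δ = d/R = 4229.1/6356.8 = 0.665288 rad
φ₂ = arcsin(sin φ₁ cos δ + cos φ₁ sin δ cos θ)
   = arcsin(0.88737·0.78674 + 0.46105·0.61729·-0.15816) = 40.77722°
λ₂ = λ₁ + atan2(sin θ sin δ cos φ₁, cos δ − sin φ₁ sin φ₂) = 151.90135°

151.901°E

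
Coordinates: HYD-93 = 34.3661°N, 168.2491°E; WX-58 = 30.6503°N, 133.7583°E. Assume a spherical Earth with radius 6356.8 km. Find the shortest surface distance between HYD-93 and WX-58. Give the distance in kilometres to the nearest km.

3238 km

Δφ = -3.7158°,  Δλ = -34.4908°
a = sin²(Δφ/2) + cos φ₁ cos φ₂ sin²(Δλ/2) = 0.063465
c = 2·arcsin(√a) = 0.509334 rad = 29.1827°
d = R·c = 6356.8 × 0.509334 = 3237.7 km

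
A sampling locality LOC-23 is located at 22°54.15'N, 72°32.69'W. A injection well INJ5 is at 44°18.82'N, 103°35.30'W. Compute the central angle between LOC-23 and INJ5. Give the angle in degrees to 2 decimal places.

LOC-23: φ = +22.90250°, λ = -72.54483°
INJ5: φ = +44.31367°, λ = -103.58833°
Δφ = 21.4112°,  Δλ = -31.0435°
a = sin²(Δφ/2) + cos φ₁ cos φ₂ sin²(Δλ/2) = 0.081709
c = 2·arcsin(√a) = 0.579781 rad = 33.2190°

33.22°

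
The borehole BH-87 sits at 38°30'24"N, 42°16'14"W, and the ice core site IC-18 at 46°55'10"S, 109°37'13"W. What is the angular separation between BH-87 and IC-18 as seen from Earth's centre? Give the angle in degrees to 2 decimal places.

104.41°

BH-87: φ = +38.50667°, λ = -42.27056°
IC-18: φ = -46.91944°, λ = -109.62028°
Δφ = -85.4261°,  Δλ = -67.3497°
a = sin²(Δφ/2) + cos φ₁ cos φ₂ sin²(Δλ/2) = 0.624456
c = 2·arcsin(√a) = 1.822353 rad = 104.4131°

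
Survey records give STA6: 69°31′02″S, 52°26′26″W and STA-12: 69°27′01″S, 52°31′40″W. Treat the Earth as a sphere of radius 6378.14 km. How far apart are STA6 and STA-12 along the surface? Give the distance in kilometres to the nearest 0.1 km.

8.2 km

STA6: φ = -69.51722°, λ = -52.44056°
STA-12: φ = -69.45028°, λ = -52.52778°
Δφ = 0.0669°,  Δλ = -0.0872°
a = sin²(Δφ/2) + cos φ₁ cos φ₂ sin²(Δλ/2) = 0.000000
c = 2·arcsin(√a) = 0.001284 rad = 0.0736°
d = R·c = 6378.14 × 0.001284 = 8.2 km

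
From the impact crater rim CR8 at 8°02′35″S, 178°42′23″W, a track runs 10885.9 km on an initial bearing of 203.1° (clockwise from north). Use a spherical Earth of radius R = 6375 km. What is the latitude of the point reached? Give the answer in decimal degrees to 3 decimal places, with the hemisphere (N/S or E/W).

CR8: φ = -8.04306°, λ = -178.70639°
δ = d/R = 10885.9/6375 = 1.707592 rad
φ₂ = arcsin(sin φ₁ cos δ + cos φ₁ sin δ cos θ)
   = arcsin(-0.13992·-0.13637 + 0.99016·0.99066·-0.91982) = -62.02893°
λ₂ = λ₁ + atan2(sin θ sin δ cos φ₁, cos δ − sin φ₁ sin φ₂) = 57.25693°

62.029°S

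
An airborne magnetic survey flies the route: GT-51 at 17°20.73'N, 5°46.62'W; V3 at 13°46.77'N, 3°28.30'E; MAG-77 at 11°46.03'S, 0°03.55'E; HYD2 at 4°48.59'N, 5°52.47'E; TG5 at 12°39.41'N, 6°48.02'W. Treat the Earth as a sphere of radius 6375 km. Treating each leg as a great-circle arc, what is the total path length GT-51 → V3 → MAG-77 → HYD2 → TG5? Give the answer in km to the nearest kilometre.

7532 km

GT-51: φ = +17.34550°, λ = -5.77700°
V3: φ = +13.77950°, λ = +3.47167°
MAG-77: φ = -11.76717°, λ = +0.05917°
HYD2: φ = +4.80983°, λ = +5.87450°
TG5: φ = +12.65683°, λ = -6.80033°
GT-51→V3: c = 0.167454 rad, d = 1067.52 km
V3→MAG-77: c = 0.449767 rad, d = 2867.26 km
MAG-77→HYD2: c = 0.306430 rad, d = 1953.49 km
HYD2→TG5: c = 0.257840 rad, d = 1643.73 km
Total = 1067.52 + 2867.26 + 1953.49 + 1643.73 = 7532.00 km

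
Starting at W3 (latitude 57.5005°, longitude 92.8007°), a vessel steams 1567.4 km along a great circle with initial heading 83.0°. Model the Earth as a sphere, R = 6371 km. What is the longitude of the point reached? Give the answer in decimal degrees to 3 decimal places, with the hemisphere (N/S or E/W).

δ = d/R = 1567.4/6371 = 0.246021 rad
φ₂ = arcsin(sin φ₁ cos δ + cos φ₁ sin δ cos θ)
   = arcsin(0.84340·0.96989 + 0.53729·0.24355·0.12187) = 56.50646°
λ₂ = λ₁ + atan2(sin θ sin δ cos φ₁, cos δ − sin φ₁ sin φ₂) = 118.77984°

118.780°E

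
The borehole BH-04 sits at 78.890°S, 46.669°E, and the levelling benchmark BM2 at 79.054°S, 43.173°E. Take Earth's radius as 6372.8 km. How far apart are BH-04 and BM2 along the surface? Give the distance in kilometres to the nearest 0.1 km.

76.6 km

Δφ = -0.1640°,  Δλ = -3.4960°
a = sin²(Δφ/2) + cos φ₁ cos φ₂ sin²(Δλ/2) = 0.000036
c = 2·arcsin(√a) = 0.012016 rad = 0.6884°
d = R·c = 6372.8 × 0.012016 = 76.6 km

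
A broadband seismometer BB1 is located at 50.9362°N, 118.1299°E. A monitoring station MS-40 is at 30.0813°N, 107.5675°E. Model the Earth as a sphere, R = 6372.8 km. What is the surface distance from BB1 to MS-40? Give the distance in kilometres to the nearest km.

2480 km

Δφ = -20.8549°,  Δλ = -10.5624°
a = sin²(Δφ/2) + cos φ₁ cos φ₂ sin²(Δλ/2) = 0.037377
c = 2·arcsin(√a) = 0.389115 rad = 22.2946°
d = R·c = 6372.8 × 0.389115 = 2479.8 km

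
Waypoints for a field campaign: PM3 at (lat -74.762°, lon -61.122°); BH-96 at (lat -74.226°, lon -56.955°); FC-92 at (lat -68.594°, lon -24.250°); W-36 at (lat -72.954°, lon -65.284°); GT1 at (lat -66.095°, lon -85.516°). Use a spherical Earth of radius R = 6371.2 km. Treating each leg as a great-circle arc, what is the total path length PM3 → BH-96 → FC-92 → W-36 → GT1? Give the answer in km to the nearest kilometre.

PM3→BH-96: c = 0.021570 rad, d = 137.43 km
BH-96→FC-92: c = 0.203113 rad, d = 1294.07 km
FC-92→W-36: c = 0.242165 rad, d = 1542.88 km
W-36→GT1: c = 0.170418 rad, d = 1085.77 km
Total = 137.43 + 1294.07 + 1542.88 + 1085.77 = 4060.15 km

4060 km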